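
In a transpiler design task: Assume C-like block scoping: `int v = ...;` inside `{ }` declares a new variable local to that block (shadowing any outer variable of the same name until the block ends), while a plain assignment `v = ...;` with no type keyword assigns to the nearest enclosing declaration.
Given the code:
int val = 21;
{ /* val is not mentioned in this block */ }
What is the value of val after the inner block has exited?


Analyzing scoping rules:
Outer scope: declares val = 21
Inner block: val is neither redeclared nor assigned -> unchanged
After the block -> 21
Result: 21

21


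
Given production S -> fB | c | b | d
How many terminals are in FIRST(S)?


Production: S -> fB | c | b | d
Examining each alternative for leading terminals:
  S -> fB : first terminal = 'f'
  S -> c : first terminal = 'c'
  S -> b : first terminal = 'b'
  S -> d : first terminal = 'd'
FIRST(S) = {b, c, d, f}
Count: 4

4


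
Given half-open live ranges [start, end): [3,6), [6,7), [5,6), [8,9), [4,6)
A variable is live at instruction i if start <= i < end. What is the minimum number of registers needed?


Live ranges:
  Var0: [3, 6)
  Var1: [6, 7)
  Var2: [5, 6)
  Var3: [8, 9)
  Var4: [4, 6)
Sweep-line events (position, delta, active):
  pos=3 start -> active=1
  pos=4 start -> active=2
  pos=5 start -> active=3
  pos=6 end -> active=2
  pos=6 end -> active=1
  pos=6 end -> active=0
  pos=6 start -> active=1
  pos=7 end -> active=0
  pos=8 start -> active=1
  pos=9 end -> active=0
Maximum simultaneous active: 3
Minimum registers needed: 3

3


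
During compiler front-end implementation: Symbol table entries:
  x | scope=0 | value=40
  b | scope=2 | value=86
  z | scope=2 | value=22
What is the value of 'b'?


Searching symbol table for 'b':
  x | scope=0 | value=40
  b | scope=2 | value=86 <- MATCH
  z | scope=2 | value=22
Found 'b' at scope 2 with value 86

86


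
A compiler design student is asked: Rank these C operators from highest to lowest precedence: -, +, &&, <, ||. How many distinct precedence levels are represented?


Looking up precedence for each operator:
  - -> precedence 5
  + -> precedence 5
  && -> precedence 2
  < -> precedence 4
  || -> precedence 1
Sorted highest to lowest: -, +, <, &&, ||
Distinct precedence values: [5, 4, 2, 1]
Number of distinct levels: 4

4


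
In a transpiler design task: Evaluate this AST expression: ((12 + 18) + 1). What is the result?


Expression: ((12 + 18) + 1)
Evaluating step by step:
  12 + 18 = 30
  30 + 1 = 31
Result: 31

31


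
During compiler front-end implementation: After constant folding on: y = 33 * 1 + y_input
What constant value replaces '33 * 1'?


Identifying constant sub-expression:
  Original: y = 33 * 1 + y_input
  33 and 1 are both compile-time constants
  Evaluating: 33 * 1 = 33
  After folding: y = 33 + y_input

33


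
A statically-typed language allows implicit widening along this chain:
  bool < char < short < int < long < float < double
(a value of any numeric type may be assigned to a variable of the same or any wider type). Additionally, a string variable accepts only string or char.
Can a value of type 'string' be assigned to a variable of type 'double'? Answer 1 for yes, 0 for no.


Target variable type: double
Source value type: string
Rule: string cannot widen to any numeric type
Result: 0

0


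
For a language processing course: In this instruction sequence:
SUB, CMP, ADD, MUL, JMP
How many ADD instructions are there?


Scanning instruction sequence for ADD:
  Position 1: SUB
  Position 2: CMP
  Position 3: ADD <- MATCH
  Position 4: MUL
  Position 5: JMP
Matches at positions: [3]
Total ADD count: 1

1


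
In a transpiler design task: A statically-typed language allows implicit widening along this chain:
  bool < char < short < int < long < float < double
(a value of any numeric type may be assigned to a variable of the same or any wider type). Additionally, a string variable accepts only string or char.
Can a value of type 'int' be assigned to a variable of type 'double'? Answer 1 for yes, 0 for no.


Target variable type: double
Source value type: int
Numeric ranks: int=3, double=6
Widening allowed iff rank(source) <= rank(target): 3 <= 6? Yes
Result: 1

1


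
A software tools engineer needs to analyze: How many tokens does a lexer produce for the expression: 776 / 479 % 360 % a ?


Scanning '776 / 479 % 360 % a'
Token 1: '776' -> integer_literal
Token 2: '/' -> operator
Token 3: '479' -> integer_literal
Token 4: '%' -> operator
Token 5: '360' -> integer_literal
Token 6: '%' -> operator
Token 7: 'a' -> identifier
Total tokens: 7

7


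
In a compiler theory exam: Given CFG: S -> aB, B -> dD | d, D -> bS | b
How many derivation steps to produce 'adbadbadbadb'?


Grammar: S -> aB, B -> dD | d, D -> bS | b
Deriving 'adbadbadbadb':
Step 1: S -> aB => aB
Step 2: B -> dD => adD
Step 3: D -> bS => adbS
Step 4: S -> aB => adbaB
Step 5: B -> dD => adbadD
Step 6: D -> bS => adbadbS
Step 7: S -> aB => adbadbaB
Step 8: B -> dD => adbadbadD
Step 9: D -> bS => adbadbadbS
Step 10: S -> aB => adbadbadbaB
Step 11: B -> dD => adbadbadbadD
Step 12: D -> b => adbadbadbadb
Total derivation steps: 12

12


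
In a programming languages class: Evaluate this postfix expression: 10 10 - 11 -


Processing tokens left to right:
Push 10, Push 10
Pop 10 and 10, compute 10 - 10 = 0, push 0
Push 11
Pop 0 and 11, compute 0 - 11 = -11, push -11
Stack result: -11

-11


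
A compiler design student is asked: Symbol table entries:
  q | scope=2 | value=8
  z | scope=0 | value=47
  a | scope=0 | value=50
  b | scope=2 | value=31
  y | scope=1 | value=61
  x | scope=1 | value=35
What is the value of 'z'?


Searching symbol table for 'z':
  q | scope=2 | value=8
  z | scope=0 | value=47 <- MATCH
  a | scope=0 | value=50
  b | scope=2 | value=31
  y | scope=1 | value=61
  x | scope=1 | value=35
Found 'z' at scope 0 with value 47

47


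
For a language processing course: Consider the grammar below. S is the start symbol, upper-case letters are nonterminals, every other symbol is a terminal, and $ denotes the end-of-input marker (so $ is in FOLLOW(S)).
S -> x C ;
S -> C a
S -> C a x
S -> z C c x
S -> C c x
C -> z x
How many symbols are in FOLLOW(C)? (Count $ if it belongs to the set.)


S is the start symbol and does not occur in any rule body, so FOLLOW(S) = {$}.
Examining every occurrence of C in a rule body:
  S -> x C ; : C is followed by terminal ';' -> add ';'
  S -> C a : C is followed by terminal 'a' -> add 'a'
  S -> C a x : C is followed by terminal 'a' -> add 'a' (already in the set)
  S -> z C c x : C is followed by terminal 'c' -> add 'c'
  S -> C c x : C is followed by terminal 'c' -> add 'c' (already in the set)
  C -> z x : C does not occur in the body -> contributes nothing
FOLLOW(C) = {;, a, c}
Count: 3

3


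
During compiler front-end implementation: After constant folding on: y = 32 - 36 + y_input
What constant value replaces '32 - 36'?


Identifying constant sub-expression:
  Original: y = 32 - 36 + y_input
  32 and 36 are both compile-time constants
  Evaluating: 32 - 36 = -4
  After folding: y = -4 + y_input

-4


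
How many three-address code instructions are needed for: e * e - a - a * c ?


Expression: e * e - a - a * c
Generating three-address code (respecting * over +/- precedence):
  Instruction 1: t1 = e * e
  Instruction 2: t2 = a * c
  Instruction 3: t3 = t1 - a
  Instruction 4: t4 = t3 - t2
Total instructions: 4

4


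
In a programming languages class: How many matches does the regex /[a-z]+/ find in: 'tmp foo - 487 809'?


Pattern: /[a-z]+/ (identifiers)
Input: 'tmp foo - 487 809'
Scanning for matches:
  Match 1: 'tmp'
  Match 2: 'foo'
Total matches: 2

2


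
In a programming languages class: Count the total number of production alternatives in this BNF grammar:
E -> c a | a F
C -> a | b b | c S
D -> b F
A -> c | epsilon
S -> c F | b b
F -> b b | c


Counting alternatives per rule:
  E: 2 alternative(s)
  C: 3 alternative(s)
  D: 1 alternative(s)
  A: 2 alternative(s)
  S: 2 alternative(s)
  F: 2 alternative(s)
Sum: 2 + 3 + 1 + 2 + 2 + 2 = 12

12


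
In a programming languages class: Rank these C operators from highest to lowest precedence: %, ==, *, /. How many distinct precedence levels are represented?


Looking up precedence for each operator:
  % -> precedence 6
  == -> precedence 3
  * -> precedence 6
  / -> precedence 6
Sorted highest to lowest: %, *, /, ==
Distinct precedence values: [6, 3]
Number of distinct levels: 2

2


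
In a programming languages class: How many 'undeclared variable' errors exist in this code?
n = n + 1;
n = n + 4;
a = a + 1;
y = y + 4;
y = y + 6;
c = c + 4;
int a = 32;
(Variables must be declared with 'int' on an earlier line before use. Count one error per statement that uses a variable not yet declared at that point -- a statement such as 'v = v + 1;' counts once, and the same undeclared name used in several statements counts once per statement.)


Scanning code line by line:
  Line 1: use 'n' -> ERROR (undeclared)
  Line 2: use 'n' -> ERROR (undeclared)
  Line 3: use 'a' -> ERROR (undeclared)
  Line 4: use 'y' -> ERROR (undeclared)
  Line 5: use 'y' -> ERROR (undeclared)
  Line 6: use 'c' -> ERROR (undeclared)
  Line 7: declare 'a' -> declared = ['a']
Total undeclared variable errors: 6

6


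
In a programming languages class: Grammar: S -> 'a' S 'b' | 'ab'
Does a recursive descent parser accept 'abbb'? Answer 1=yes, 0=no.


Grammar accepts strings of the form a^n b^n (n >= 1)
Word: 'abbb'
Counting: 1 a's and 3 b's
Check: 1 == 3? No
Mismatch: a-count != b-count
Rejected

0


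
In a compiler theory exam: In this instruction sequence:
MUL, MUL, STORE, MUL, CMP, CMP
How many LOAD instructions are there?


Scanning instruction sequence for LOAD:
  Position 1: MUL
  Position 2: MUL
  Position 3: STORE
  Position 4: MUL
  Position 5: CMP
  Position 6: CMP
Matches at positions: []
Total LOAD count: 0

0


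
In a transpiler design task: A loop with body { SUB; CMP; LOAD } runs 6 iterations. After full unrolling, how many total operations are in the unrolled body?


Loop body operations: SUB, CMP, LOAD (3 ops per iteration)
Unrolling 6 iterations:
  Iteration 1: SUB, CMP, LOAD (3 ops)
  Iteration 2: SUB, CMP, LOAD (3 ops)
  Iteration 3: SUB, CMP, LOAD (3 ops)
  Iteration 4: SUB, CMP, LOAD (3 ops)
  Iteration 5: SUB, CMP, LOAD (3 ops)
  Iteration 6: SUB, CMP, LOAD (3 ops)
Total: 6 iterations * 3 ops/iter = 18 operations

18


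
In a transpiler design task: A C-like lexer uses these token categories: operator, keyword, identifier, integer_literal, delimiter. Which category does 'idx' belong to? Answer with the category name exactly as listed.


Token: 'idx'
Checking categories:
  identifier: YES
  integer_literal: no
  operator: no
  keyword: no
  delimiter: no
Category: identifier

identifier


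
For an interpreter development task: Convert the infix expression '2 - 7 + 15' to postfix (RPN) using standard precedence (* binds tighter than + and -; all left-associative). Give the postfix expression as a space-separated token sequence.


Applying the shunting-yard algorithm:
  Operand 2 -> output
  Push '-' onto operator stack -> op-stack: [-]
  Operand 7 -> output
  See '+' (prec 1); top '-' (prec 1) >= it -> pop '-' to output
  Push '+' onto operator stack -> op-stack: [+]
  Operand 15 -> output
  End of input: pop '+' to output
Postfix result: 2 7 - 15 +

2 7 - 15 +


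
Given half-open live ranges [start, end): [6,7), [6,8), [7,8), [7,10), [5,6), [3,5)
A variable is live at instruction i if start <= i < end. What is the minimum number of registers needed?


Live ranges:
  Var0: [6, 7)
  Var1: [6, 8)
  Var2: [7, 8)
  Var3: [7, 10)
  Var4: [5, 6)
  Var5: [3, 5)
Sweep-line events (position, delta, active):
  pos=3 start -> active=1
  pos=5 end -> active=0
  pos=5 start -> active=1
  pos=6 end -> active=0
  pos=6 start -> active=1
  pos=6 start -> active=2
  pos=7 end -> active=1
  pos=7 start -> active=2
  pos=7 start -> active=3
  pos=8 end -> active=2
  pos=8 end -> active=1
  pos=10 end -> active=0
Maximum simultaneous active: 3
Minimum registers needed: 3

3


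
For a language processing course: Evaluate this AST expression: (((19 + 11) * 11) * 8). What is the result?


Expression: (((19 + 11) * 11) * 8)
Evaluating step by step:
  19 + 11 = 30
  30 * 11 = 330
  330 * 8 = 2640
Result: 2640

2640


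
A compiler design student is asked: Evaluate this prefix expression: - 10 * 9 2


Parsing prefix expression: - 10 * 9 2
Step 1: Innermost operation '* 9 2'
  9 * 2 = 18
Step 2: Outer operation '- 10 [18]'
  10 - 18 = -8

-8


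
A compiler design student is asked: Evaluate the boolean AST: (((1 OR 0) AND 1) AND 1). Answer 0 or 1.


Step 1: Evaluate inner node
  1 OR 0 = 1
Step 2: Evaluate next node
  1 AND 1 = 1
Step 3: Evaluate root node
  1 AND 1 = 1

1


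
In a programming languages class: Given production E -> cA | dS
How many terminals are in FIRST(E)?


Production: E -> cA | dS
Examining each alternative for leading terminals:
  E -> cA : first terminal = 'c'
  E -> dS : first terminal = 'd'
FIRST(E) = {c, d}
Count: 2

2


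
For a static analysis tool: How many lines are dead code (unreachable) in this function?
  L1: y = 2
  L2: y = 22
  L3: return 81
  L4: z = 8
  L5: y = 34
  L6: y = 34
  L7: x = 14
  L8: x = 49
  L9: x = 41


Analyzing control flow:
  L1: reachable (before return)
  L2: reachable (before return)
  L3: reachable (return statement)
  L4: DEAD (after return at L3)
  L5: DEAD (after return at L3)
  L6: DEAD (after return at L3)
  L7: DEAD (after return at L3)
  L8: DEAD (after return at L3)
  L9: DEAD (after return at L3)
Return at L3, total lines = 9
Dead lines: L4 through L9
Count: 6

6


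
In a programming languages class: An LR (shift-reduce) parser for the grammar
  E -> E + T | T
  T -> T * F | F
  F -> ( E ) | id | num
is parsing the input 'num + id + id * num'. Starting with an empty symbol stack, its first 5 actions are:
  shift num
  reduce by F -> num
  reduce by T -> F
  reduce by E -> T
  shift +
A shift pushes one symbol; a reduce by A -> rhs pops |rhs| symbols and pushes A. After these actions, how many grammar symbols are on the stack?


Tracking the symbol stack through each action:
  Action 1: shift 'num' : push -> stack = [num] (size 1)
  Action 2: reduce by F -> num : pop 1, push F -> stack = [F] (size 1)
  Action 3: reduce by T -> F : pop 1, push T -> stack = [T] (size 1)
  Action 4: reduce by E -> T : pop 1, push E -> stack = [E] (size 1)
  Action 5: shift '+' : push -> stack = [E, +] (size 2)
Final stack size: 2

2


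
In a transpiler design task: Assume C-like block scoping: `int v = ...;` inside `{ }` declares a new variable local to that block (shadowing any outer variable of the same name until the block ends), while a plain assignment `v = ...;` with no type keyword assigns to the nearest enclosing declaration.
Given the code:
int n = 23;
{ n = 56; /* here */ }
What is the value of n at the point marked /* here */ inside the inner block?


Analyzing scoping rules:
Outer scope: declares n = 23
Inner block: 'n = 56;' has no type keyword, so it is an assignment to the outer n (no shadowing)
Inside the block, after the assignment -> 56
Result: 56

56


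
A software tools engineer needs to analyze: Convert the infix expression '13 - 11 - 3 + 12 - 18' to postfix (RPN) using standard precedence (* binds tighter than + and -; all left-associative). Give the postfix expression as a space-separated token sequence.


Applying the shunting-yard algorithm:
  Operand 13 -> output
  Push '-' onto operator stack -> op-stack: [-]
  Operand 11 -> output
  See '-' (prec 1); top '-' (prec 1) >= it -> pop '-' to output
  Push '-' onto operator stack -> op-stack: [-]
  Operand 3 -> output
  See '+' (prec 1); top '-' (prec 1) >= it -> pop '-' to output
  Push '+' onto operator stack -> op-stack: [+]
  Operand 12 -> output
  See '-' (prec 1); top '+' (prec 1) >= it -> pop '+' to output
  Push '-' onto operator stack -> op-stack: [-]
  Operand 18 -> output
  End of input: pop '-' to output
Postfix result: 13 11 - 3 - 12 + 18 -

13 11 - 3 - 12 + 18 -


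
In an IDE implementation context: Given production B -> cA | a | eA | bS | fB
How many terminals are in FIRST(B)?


Production: B -> cA | a | eA | bS | fB
Examining each alternative for leading terminals:
  B -> cA : first terminal = 'c'
  B -> a : first terminal = 'a'
  B -> eA : first terminal = 'e'
  B -> bS : first terminal = 'b'
  B -> fB : first terminal = 'f'
FIRST(B) = {a, b, c, e, f}
Count: 5

5


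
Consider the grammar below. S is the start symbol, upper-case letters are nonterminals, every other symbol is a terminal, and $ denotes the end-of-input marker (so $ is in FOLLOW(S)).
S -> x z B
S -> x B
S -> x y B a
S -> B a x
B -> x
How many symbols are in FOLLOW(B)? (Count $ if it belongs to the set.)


S is the start symbol and does not occur in any rule body, so FOLLOW(S) = {$}.
Examining every occurrence of B in a rule body:
  S -> x z B : B is at the right end -> add FOLLOW(S) = {$}
  S -> x B : B is at the right end -> add FOLLOW(S) = {$} (already in the set)
  S -> x y B a : B is followed by terminal 'a' -> add 'a'
  S -> B a x : B is followed by terminal 'a' -> add 'a' (already in the set)
  B -> x : B does not occur in the body -> contributes nothing
FOLLOW(B) = {a, $}
Count: 2

2


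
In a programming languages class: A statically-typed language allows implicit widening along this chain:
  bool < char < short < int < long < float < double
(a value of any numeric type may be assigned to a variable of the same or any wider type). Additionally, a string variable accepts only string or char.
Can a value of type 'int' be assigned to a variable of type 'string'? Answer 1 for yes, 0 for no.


Target variable type: string
Source value type: int
Rule: string accepts only {string, char}
  source 'int' in {string, char}? No
Result: 0

0


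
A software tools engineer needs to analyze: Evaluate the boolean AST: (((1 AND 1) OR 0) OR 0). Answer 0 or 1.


Step 1: Evaluate inner node
  1 AND 1 = 1
Step 2: Evaluate next node
  1 OR 0 = 1
Step 3: Evaluate root node
  1 OR 0 = 1

1


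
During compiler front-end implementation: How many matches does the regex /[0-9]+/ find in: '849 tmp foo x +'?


Pattern: /[0-9]+/ (int literals)
Input: '849 tmp foo x +'
Scanning for matches:
  Match 1: '849'
Total matches: 1

1


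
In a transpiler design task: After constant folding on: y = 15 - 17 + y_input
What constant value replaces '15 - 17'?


Identifying constant sub-expression:
  Original: y = 15 - 17 + y_input
  15 and 17 are both compile-time constants
  Evaluating: 15 - 17 = -2
  After folding: y = -2 + y_input

-2


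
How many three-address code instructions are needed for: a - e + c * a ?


Expression: a - e + c * a
Generating three-address code (respecting * over +/- precedence):
  Instruction 1: t1 = c * a
  Instruction 2: t2 = a - e
  Instruction 3: t3 = t2 + t1
Total instructions: 3

3


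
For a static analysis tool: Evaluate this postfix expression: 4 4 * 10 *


Processing tokens left to right:
Push 4, Push 4
Pop 4 and 4, compute 4 * 4 = 16, push 16
Push 10
Pop 16 and 10, compute 16 * 10 = 160, push 160
Stack result: 160

160


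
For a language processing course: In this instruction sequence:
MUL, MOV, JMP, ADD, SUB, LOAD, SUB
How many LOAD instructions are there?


Scanning instruction sequence for LOAD:
  Position 1: MUL
  Position 2: MOV
  Position 3: JMP
  Position 4: ADD
  Position 5: SUB
  Position 6: LOAD <- MATCH
  Position 7: SUB
Matches at positions: [6]
Total LOAD count: 1

1


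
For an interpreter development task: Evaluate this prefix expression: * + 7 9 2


Parsing prefix expression: * + 7 9 2
Step 1: Innermost operation '+ 7 9'
  7 + 9 = 16
Step 2: Outer operation '* [16] 2'
  16 * 2 = 32

32


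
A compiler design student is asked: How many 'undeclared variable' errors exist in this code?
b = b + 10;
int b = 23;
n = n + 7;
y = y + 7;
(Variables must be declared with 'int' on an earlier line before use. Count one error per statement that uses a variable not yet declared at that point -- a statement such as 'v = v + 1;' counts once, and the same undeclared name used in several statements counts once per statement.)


Scanning code line by line:
  Line 1: use 'b' -> ERROR (undeclared)
  Line 2: declare 'b' -> declared = ['b']
  Line 3: use 'n' -> ERROR (undeclared)
  Line 4: use 'y' -> ERROR (undeclared)
Total undeclared variable errors: 3

3


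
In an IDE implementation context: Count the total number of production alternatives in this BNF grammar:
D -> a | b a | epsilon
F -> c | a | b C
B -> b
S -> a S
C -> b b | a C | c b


Counting alternatives per rule:
  D: 3 alternative(s)
  F: 3 alternative(s)
  B: 1 alternative(s)
  S: 1 alternative(s)
  C: 3 alternative(s)
Sum: 3 + 3 + 1 + 1 + 3 = 11

11


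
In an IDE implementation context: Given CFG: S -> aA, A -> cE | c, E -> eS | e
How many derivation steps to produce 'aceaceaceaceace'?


Grammar: S -> aA, A -> cE | c, E -> eS | e
Deriving 'aceaceaceaceace':
Step 1: S -> aA => aA
Step 2: A -> cE => acE
Step 3: E -> eS => aceS
Step 4: S -> aA => aceaA
Step 5: A -> cE => aceacE
Step 6: E -> eS => aceaceS
Step 7: S -> aA => aceaceaA
Step 8: A -> cE => aceaceacE
Step 9: E -> eS => aceaceaceS
Step 10: S -> aA => aceaceaceaA
Step 11: A -> cE => aceaceaceacE
Step 12: E -> eS => aceaceaceaceS
Step 13: S -> aA => aceaceaceaceaA
Step 14: A -> cE => aceaceaceaceacE
Step 15: E -> e => aceaceaceaceace
Total derivation steps: 15

15


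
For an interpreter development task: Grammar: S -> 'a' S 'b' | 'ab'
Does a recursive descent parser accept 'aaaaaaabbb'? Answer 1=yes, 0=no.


Grammar accepts strings of the form a^n b^n (n >= 1)
Word: 'aaaaaaabbb'
Counting: 7 a's and 3 b's
Check: 7 == 3? No
Mismatch: a-count != b-count
Rejected

0


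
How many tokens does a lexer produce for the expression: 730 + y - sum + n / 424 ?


Scanning '730 + y - sum + n / 424'
Token 1: '730' -> integer_literal
Token 2: '+' -> operator
Token 3: 'y' -> identifier
Token 4: '-' -> operator
Token 5: 'sum' -> identifier
Token 6: '+' -> operator
Token 7: 'n' -> identifier
Token 8: '/' -> operator
Token 9: '424' -> integer_literal
Total tokens: 9

9


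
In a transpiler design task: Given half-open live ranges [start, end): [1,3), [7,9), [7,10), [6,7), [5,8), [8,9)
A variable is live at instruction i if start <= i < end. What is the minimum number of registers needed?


Live ranges:
  Var0: [1, 3)
  Var1: [7, 9)
  Var2: [7, 10)
  Var3: [6, 7)
  Var4: [5, 8)
  Var5: [8, 9)
Sweep-line events (position, delta, active):
  pos=1 start -> active=1
  pos=3 end -> active=0
  pos=5 start -> active=1
  pos=6 start -> active=2
  pos=7 end -> active=1
  pos=7 start -> active=2
  pos=7 start -> active=3
  pos=8 end -> active=2
  pos=8 start -> active=3
  pos=9 end -> active=2
  pos=9 end -> active=1
  pos=10 end -> active=0
Maximum simultaneous active: 3
Minimum registers needed: 3

3


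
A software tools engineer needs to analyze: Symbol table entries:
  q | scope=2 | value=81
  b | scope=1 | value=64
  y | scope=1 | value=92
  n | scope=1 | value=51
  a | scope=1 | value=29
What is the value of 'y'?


Searching symbol table for 'y':
  q | scope=2 | value=81
  b | scope=1 | value=64
  y | scope=1 | value=92 <- MATCH
  n | scope=1 | value=51
  a | scope=1 | value=29
Found 'y' at scope 1 with value 92

92


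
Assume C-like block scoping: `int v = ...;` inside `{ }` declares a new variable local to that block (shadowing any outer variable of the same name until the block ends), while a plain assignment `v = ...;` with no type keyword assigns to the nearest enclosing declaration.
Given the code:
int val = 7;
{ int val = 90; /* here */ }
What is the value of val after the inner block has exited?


Analyzing scoping rules:
Outer scope: declares val = 7
Inner block: 'int val = 90;' declares a NEW val that shadows the outer one
When the block exits the inner val goes out of scope; the outer val was never modified -> 7
Result: 7

7


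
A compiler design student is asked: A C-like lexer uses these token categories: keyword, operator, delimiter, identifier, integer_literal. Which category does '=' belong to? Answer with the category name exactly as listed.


Token: '='
Checking categories:
  identifier: no
  integer_literal: no
  operator: YES
  keyword: no
  delimiter: no
Category: operator

operator


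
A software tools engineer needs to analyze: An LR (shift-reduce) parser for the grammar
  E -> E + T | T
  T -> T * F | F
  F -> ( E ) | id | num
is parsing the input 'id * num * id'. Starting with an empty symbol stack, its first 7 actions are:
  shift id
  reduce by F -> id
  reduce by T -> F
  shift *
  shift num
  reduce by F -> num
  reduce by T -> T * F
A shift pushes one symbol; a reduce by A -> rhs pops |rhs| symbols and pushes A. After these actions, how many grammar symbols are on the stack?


Tracking the symbol stack through each action:
  Action 1: shift 'id' : push -> stack = [id] (size 1)
  Action 2: reduce by F -> id : pop 1, push F -> stack = [F] (size 1)
  Action 3: reduce by T -> F : pop 1, push T -> stack = [T] (size 1)
  Action 4: shift '*' : push -> stack = [T, *] (size 2)
  Action 5: shift 'num' : push -> stack = [T, *, num] (size 3)
  Action 6: reduce by F -> num : pop 1, push F -> stack = [T, *, F] (size 3)
  Action 7: reduce by T -> T * F : pop 3, push T -> stack = [T] (size 1)
Final stack size: 1

1


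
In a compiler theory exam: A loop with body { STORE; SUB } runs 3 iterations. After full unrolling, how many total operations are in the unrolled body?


Loop body operations: STORE, SUB (2 ops per iteration)
Unrolling 3 iterations:
  Iteration 1: STORE, SUB (2 ops)
  Iteration 2: STORE, SUB (2 ops)
  Iteration 3: STORE, SUB (2 ops)
Total: 3 iterations * 2 ops/iter = 6 operations

6


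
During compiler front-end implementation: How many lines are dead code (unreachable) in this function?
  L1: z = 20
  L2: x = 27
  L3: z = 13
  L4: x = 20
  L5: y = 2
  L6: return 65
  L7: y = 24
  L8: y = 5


Analyzing control flow:
  L1: reachable (before return)
  L2: reachable (before return)
  L3: reachable (before return)
  L4: reachable (before return)
  L5: reachable (before return)
  L6: reachable (return statement)
  L7: DEAD (after return at L6)
  L8: DEAD (after return at L6)
Return at L6, total lines = 8
Dead lines: L7 through L8
Count: 2

2


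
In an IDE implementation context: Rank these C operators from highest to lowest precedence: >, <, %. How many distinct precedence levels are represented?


Looking up precedence for each operator:
  > -> precedence 4
  < -> precedence 4
  % -> precedence 6
Sorted highest to lowest: %, >, <
Distinct precedence values: [6, 4]
Number of distinct levels: 2

2


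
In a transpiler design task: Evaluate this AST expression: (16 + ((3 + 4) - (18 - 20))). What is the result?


Expression: (16 + ((3 + 4) - (18 - 20)))
Evaluating step by step:
  3 + 4 = 7
  18 - 20 = -2
  7 - -2 = 9
  16 + 9 = 25
Result: 25

25


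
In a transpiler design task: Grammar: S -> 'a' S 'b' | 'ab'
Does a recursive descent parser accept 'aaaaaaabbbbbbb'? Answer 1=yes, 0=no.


Grammar accepts strings of the form a^n b^n (n >= 1)
Word: 'aaaaaaabbbbbbb'
Counting: 7 a's and 7 b's
Check: 7 == 7? Yes
Derivation (S -> aSb applied 6 time(s), then S -> ab): S => aSb => aaSbb => aaaSbbb => aaaaSbbbb => aaaaaSbbbbb => aaaaaaSbbbbbb => aaaaaaabbbbbbb
Accepted

1


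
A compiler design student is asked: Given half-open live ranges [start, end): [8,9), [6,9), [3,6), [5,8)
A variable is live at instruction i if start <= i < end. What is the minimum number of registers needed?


Live ranges:
  Var0: [8, 9)
  Var1: [6, 9)
  Var2: [3, 6)
  Var3: [5, 8)
Sweep-line events (position, delta, active):
  pos=3 start -> active=1
  pos=5 start -> active=2
  pos=6 end -> active=1
  pos=6 start -> active=2
  pos=8 end -> active=1
  pos=8 start -> active=2
  pos=9 end -> active=1
  pos=9 end -> active=0
Maximum simultaneous active: 2
Minimum registers needed: 2

2


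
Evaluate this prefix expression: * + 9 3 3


Parsing prefix expression: * + 9 3 3
Step 1: Innermost operation '+ 9 3'
  9 + 3 = 12
Step 2: Outer operation '* [12] 3'
  12 * 3 = 36

36


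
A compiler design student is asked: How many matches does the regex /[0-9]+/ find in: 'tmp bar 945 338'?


Pattern: /[0-9]+/ (int literals)
Input: 'tmp bar 945 338'
Scanning for matches:
  Match 1: '945'
  Match 2: '338'
Total matches: 2

2


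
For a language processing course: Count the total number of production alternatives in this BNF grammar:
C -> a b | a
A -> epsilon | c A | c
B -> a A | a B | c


Counting alternatives per rule:
  C: 2 alternative(s)
  A: 3 alternative(s)
  B: 3 alternative(s)
Sum: 2 + 3 + 3 = 8

8


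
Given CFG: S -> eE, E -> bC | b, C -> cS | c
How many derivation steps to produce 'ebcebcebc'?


Grammar: S -> eE, E -> bC | b, C -> cS | c
Deriving 'ebcebcebc':
Step 1: S -> eE => eE
Step 2: E -> bC => ebC
Step 3: C -> cS => ebcS
Step 4: S -> eE => ebceE
Step 5: E -> bC => ebcebC
Step 6: C -> cS => ebcebcS
Step 7: S -> eE => ebcebceE
Step 8: E -> bC => ebcebcebC
Step 9: C -> c => ebcebcebc
Total derivation steps: 9

9


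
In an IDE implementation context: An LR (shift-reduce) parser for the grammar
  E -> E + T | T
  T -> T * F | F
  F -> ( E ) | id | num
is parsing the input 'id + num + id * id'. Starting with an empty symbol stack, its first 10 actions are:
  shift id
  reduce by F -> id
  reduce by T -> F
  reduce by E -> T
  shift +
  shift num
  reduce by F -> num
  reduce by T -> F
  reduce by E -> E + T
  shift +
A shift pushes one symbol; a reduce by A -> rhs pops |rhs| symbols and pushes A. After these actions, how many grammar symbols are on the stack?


Tracking the symbol stack through each action:
  Action 1: shift 'id' : push -> stack = [id] (size 1)
  Action 2: reduce by F -> id : pop 1, push F -> stack = [F] (size 1)
  Action 3: reduce by T -> F : pop 1, push T -> stack = [T] (size 1)
  Action 4: reduce by E -> T : pop 1, push E -> stack = [E] (size 1)
  Action 5: shift '+' : push -> stack = [E, +] (size 2)
  Action 6: shift 'num' : push -> stack = [E, +, num] (size 3)
  Action 7: reduce by F -> num : pop 1, push F -> stack = [E, +, F] (size 3)
  Action 8: reduce by T -> F : pop 1, push T -> stack = [E, +, T] (size 3)
  Action 9: reduce by E -> E + T : pop 3, push E -> stack = [E] (size 1)
  Action 10: shift '+' : push -> stack = [E, +] (size 2)
Final stack size: 2

2


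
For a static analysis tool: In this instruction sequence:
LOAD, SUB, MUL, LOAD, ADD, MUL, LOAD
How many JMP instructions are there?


Scanning instruction sequence for JMP:
  Position 1: LOAD
  Position 2: SUB
  Position 3: MUL
  Position 4: LOAD
  Position 5: ADD
  Position 6: MUL
  Position 7: LOAD
Matches at positions: []
Total JMP count: 0

0


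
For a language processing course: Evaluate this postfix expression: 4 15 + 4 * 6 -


Processing tokens left to right:
Push 4, Push 15
Pop 4 and 15, compute 4 + 15 = 19, push 19
Push 4
Pop 19 and 4, compute 19 * 4 = 76, push 76
Push 6
Pop 76 and 6, compute 76 - 6 = 70, push 70
Stack result: 70

70


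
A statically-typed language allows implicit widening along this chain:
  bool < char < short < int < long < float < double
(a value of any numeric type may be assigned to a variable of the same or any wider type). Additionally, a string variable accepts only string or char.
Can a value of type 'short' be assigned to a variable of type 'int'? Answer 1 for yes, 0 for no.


Target variable type: int
Source value type: short
Numeric ranks: short=2, int=3
Widening allowed iff rank(source) <= rank(target): 2 <= 3? Yes
Result: 1

1


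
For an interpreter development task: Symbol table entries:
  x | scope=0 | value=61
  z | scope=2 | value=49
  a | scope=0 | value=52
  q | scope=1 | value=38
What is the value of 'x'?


Searching symbol table for 'x':
  x | scope=0 | value=61 <- MATCH
  z | scope=2 | value=49
  a | scope=0 | value=52
  q | scope=1 | value=38
Found 'x' at scope 0 with value 61

61


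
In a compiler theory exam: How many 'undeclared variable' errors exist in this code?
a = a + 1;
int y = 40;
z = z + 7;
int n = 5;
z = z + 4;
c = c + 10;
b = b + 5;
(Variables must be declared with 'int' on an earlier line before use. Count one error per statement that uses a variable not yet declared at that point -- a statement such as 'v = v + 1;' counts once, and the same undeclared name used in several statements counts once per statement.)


Scanning code line by line:
  Line 1: use 'a' -> ERROR (undeclared)
  Line 2: declare 'y' -> declared = ['y']
  Line 3: use 'z' -> ERROR (undeclared)
  Line 4: declare 'n' -> declared = ['n', 'y']
  Line 5: use 'z' -> ERROR (undeclared)
  Line 6: use 'c' -> ERROR (undeclared)
  Line 7: use 'b' -> ERROR (undeclared)
Total undeclared variable errors: 5

5


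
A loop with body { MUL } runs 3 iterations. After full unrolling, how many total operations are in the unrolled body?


Loop body operations: MUL (1 op per iteration)
Unrolling 3 iterations:
  Iteration 1: MUL (1 ops)
  Iteration 2: MUL (1 ops)
  Iteration 3: MUL (1 ops)
Total: 3 iterations * 1 ops/iter = 3 operations

3


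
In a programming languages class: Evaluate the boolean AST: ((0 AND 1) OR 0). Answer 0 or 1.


Step 1: Evaluate inner node
  0 AND 1 = 0
Step 2: Evaluate root node
  0 OR 0 = 0

0


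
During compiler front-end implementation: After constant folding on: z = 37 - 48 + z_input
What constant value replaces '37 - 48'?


Identifying constant sub-expression:
  Original: z = 37 - 48 + z_input
  37 and 48 are both compile-time constants
  Evaluating: 37 - 48 = -11
  After folding: z = -11 + z_input

-11


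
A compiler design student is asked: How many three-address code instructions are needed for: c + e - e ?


Expression: c + e - e
Generating three-address code (respecting * over +/- precedence):
  Instruction 1: t1 = c + e
  Instruction 2: t2 = t1 - e
Total instructions: 2

2


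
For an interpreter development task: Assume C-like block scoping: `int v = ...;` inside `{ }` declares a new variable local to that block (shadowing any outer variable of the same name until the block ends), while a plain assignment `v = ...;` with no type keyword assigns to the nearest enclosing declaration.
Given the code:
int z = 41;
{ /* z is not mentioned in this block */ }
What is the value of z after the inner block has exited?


Analyzing scoping rules:
Outer scope: declares z = 41
Inner block: z is neither redeclared nor assigned -> unchanged
After the block -> 41
Result: 41

41


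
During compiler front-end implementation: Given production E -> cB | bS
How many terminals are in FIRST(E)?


Production: E -> cB | bS
Examining each alternative for leading terminals:
  E -> cB : first terminal = 'c'
  E -> bS : first terminal = 'b'
FIRST(E) = {b, c}
Count: 2

2


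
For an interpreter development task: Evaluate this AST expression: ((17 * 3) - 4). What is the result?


Expression: ((17 * 3) - 4)
Evaluating step by step:
  17 * 3 = 51
  51 - 4 = 47
Result: 47

47


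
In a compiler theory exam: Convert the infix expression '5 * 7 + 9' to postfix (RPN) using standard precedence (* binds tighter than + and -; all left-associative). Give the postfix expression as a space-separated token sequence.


Applying the shunting-yard algorithm:
  Operand 5 -> output
  Push '*' onto operator stack -> op-stack: [*]
  Operand 7 -> output
  See '+' (prec 1); top '*' (prec 2) >= it -> pop '*' to output
  Push '+' onto operator stack -> op-stack: [+]
  Operand 9 -> output
  End of input: pop '+' to output
Postfix result: 5 7 * 9 +

5 7 * 9 +


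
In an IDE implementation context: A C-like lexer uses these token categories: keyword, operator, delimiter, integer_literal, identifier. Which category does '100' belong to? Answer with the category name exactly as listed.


Token: '100'
Checking categories:
  identifier: no
  integer_literal: YES
  operator: no
  keyword: no
  delimiter: no
Category: integer_literal

integer_literal


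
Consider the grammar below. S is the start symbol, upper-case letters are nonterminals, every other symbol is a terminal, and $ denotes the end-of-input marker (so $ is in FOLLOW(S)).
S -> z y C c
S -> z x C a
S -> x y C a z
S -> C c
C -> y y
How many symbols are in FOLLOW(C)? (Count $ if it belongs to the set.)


S is the start symbol and does not occur in any rule body, so FOLLOW(S) = {$}.
Examining every occurrence of C in a rule body:
  S -> z y C c : C is followed by terminal 'c' -> add 'c'
  S -> z x C a : C is followed by terminal 'a' -> add 'a'
  S -> x y C a z : C is followed by terminal 'a' -> add 'a' (already in the set)
  S -> C c : C is followed by terminal 'c' -> add 'c' (already in the set)
  C -> y y : C does not occur in the body -> contributes nothing
FOLLOW(C) = {a, c}
Count: 2

2


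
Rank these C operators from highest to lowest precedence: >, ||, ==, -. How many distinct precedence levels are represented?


Looking up precedence for each operator:
  > -> precedence 4
  || -> precedence 1
  == -> precedence 3
  - -> precedence 5
Sorted highest to lowest: -, >, ==, ||
Distinct precedence values: [5, 4, 3, 1]
Number of distinct levels: 4

4


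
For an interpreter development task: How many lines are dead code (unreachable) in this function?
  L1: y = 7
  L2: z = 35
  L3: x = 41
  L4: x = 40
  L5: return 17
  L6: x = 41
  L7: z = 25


Analyzing control flow:
  L1: reachable (before return)
  L2: reachable (before return)
  L3: reachable (before return)
  L4: reachable (before return)
  L5: reachable (return statement)
  L6: DEAD (after return at L5)
  L7: DEAD (after return at L5)
Return at L5, total lines = 7
Dead lines: L6 through L7
Count: 2

2


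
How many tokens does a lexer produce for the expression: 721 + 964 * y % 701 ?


Scanning '721 + 964 * y % 701'
Token 1: '721' -> integer_literal
Token 2: '+' -> operator
Token 3: '964' -> integer_literal
Token 4: '*' -> operator
Token 5: 'y' -> identifier
Token 6: '%' -> operator
Token 7: '701' -> integer_literal
Total tokens: 7

7


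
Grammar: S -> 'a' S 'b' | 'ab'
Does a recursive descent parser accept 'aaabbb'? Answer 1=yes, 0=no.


Grammar accepts strings of the form a^n b^n (n >= 1)
Word: 'aaabbb'
Counting: 3 a's and 3 b's
Check: 3 == 3? Yes
Derivation (S -> aSb applied 2 time(s), then S -> ab): S => aSb => aaSbb => aaabbb
Accepted

1


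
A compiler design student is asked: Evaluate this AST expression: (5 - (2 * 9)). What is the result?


Expression: (5 - (2 * 9))
Evaluating step by step:
  2 * 9 = 18
  5 - 18 = -13
Result: -13

-13


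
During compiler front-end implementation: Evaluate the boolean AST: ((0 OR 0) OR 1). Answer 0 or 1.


Step 1: Evaluate inner node
  0 OR 0 = 0
Step 2: Evaluate root node
  0 OR 1 = 1

1


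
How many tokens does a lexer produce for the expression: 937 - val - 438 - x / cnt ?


Scanning '937 - val - 438 - x / cnt'
Token 1: '937' -> integer_literal
Token 2: '-' -> operator
Token 3: 'val' -> identifier
Token 4: '-' -> operator
Token 5: '438' -> integer_literal
Token 6: '-' -> operator
Token 7: 'x' -> identifier
Token 8: '/' -> operator
Token 9: 'cnt' -> identifier
Total tokens: 9

9


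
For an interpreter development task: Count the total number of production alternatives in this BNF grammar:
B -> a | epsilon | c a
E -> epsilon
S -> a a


Counting alternatives per rule:
  B: 3 alternative(s)
  E: 1 alternative(s)
  S: 1 alternative(s)
Sum: 3 + 1 + 1 = 5

5


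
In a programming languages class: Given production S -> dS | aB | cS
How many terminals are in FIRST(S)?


Production: S -> dS | aB | cS
Examining each alternative for leading terminals:
  S -> dS : first terminal = 'd'
  S -> aB : first terminal = 'a'
  S -> cS : first terminal = 'c'
FIRST(S) = {a, c, d}
Count: 3

3


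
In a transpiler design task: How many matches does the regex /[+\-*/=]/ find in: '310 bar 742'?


Pattern: /[+\-*/=]/ (operators)
Input: '310 bar 742'
Scanning for matches:
Total matches: 0

0
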